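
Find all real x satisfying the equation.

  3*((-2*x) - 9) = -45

Step 1. [3*((-2*x) - 9) = -45] 3 out front; divide by 3. So div: (-2*x) - 9 = -15.
Step 2. [(-2*x) - 9 = -15] 9 comes off first (add 9) ⇒ sub: -2*x = -6.
Step 3. [-2*x = -6] -2 out front; divide by -2. So div: x = 3.

Answer: x ∈ {3}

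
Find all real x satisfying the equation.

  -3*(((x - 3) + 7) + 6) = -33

Step 1. [-3*(((x - 3) + 7) + 6) = -33] leading coefficient -3: divide by -3 ⇒ div: ((x - 3) + 7) + 6 = 11.
Step 2. [((x - 3) + 7) + 6 = 11] the outer +6 inverts by subtracting 6. So sub: (x - 3) + 7 = 5.
Step 3. [(x - 3) + 7 = 5] peel the +7: subtract 7 from each side. So sub: x - 3 = -2.
Step 4. [x - 3 = -2] the outer -3 inverts by adding 3 ⇒ sub: x = 1.

Answer: x ∈ {1}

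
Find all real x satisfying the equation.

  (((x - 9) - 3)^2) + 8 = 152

Step 1. [(((x - 9) - 3)^2) + 8 = 152] peel the +8: subtract 8 from each side. So sub: ((x - 9) - 3)^2 = 144.
Step 2. [((x - 9) - 3)^2 = 144] √ both sides: 144 ≥ 0 gives two branches ⇒ sqrt: (x - 9) - 3 = 12 or -12.
Step 3. [(x - 9) - 3 = 12 or -12] -3 is outermost — add 3 both sides. So sub: x - 9 = 15 or -9.
Step 4. [x - 9 = 15 or -9] -9 is outermost — add 9 both sides. So sub: x = 24 or 0.

Answer: x ∈ {0, 24}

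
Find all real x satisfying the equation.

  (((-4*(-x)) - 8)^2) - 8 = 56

Step 1. [(((-4*(-x)) - 8)^2) - 8 = 56] -8 is outermost — add 8 both sides, so sub: ((-4*(-x)) - 8)^2 = 64.
Step 2. [((-4*(-x)) - 8)^2 = 64] √ both sides: 64 ≥ 0 gives two branches ⇒ sqrt: (-4*(-x)) - 8 = 8 or -8.
Step 3. [(-4*(-x)) - 8 = 8 or -8] -4 divides every term; factor it out ⇒ factor: (-x) + 2 = -2 or 2.
Step 4. [(-x) + 2 = -2 or 2] +2 is outermost — subtract 2 both sides ⇒ sub: -x = -4 or 0.
Step 5. [-x = -4 or 0] LHS negated; negate both sides, so neg: x = 4 or 0.

Answer: x ∈ {0, 4}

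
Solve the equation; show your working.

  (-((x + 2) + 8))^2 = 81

Step 1. [(-((x + 2) + 8))^2 = 81] √ both sides: 81 ≥ 0 gives two branches, so sqrt: -((x + 2) + 8) = 9 or -9.
Step 2. [-((x + 2) + 8) = 9 or -9] leading − — multiply by −1. So neg: (x + 2) + 8 = -9 or 9.
Step 3. [(x + 2) + 8 = -9 or 9] subtract 8: x sits inside (… + 8). So sub: x + 2 = -17 or 1.
Step 4. [x + 2 = -17 or 1] subtract 2: x sits inside (… + 2) ⇒ sub: x = -19 or -1.

Answer: x ∈ {-19, -1}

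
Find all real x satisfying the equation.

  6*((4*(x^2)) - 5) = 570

Step 1. [6*((4*(x^2)) - 5) = 570] leading coefficient 6: divide by 6 ⇒ div: (4*(x^2)) - 5 = 95.
Step 2. [(4*(x^2)) - 5 = 95] -5 is outermost — add 5 both sides, so sub: 4*(x^2) = 100.
Step 3. [4*(x^2) = 100] 4 out front; divide by 4, so div: x^2 = 25.
Step 4. [x^2 = 25] √ both sides: 25 ≥ 0 gives two branches. So sqrt: x = 5 or -5.

Answer: x ∈ {-5, 5}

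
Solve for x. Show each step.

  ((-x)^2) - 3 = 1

Step 1. [((-x)^2) - 3 = 1] -3 is outermost — add 3 both sides. So sub: (-x)^2 = 4.
Step 2. [(-x)^2 = 4] √ both sides: 4 ≥ 0 gives two branches ⇒ sqrt: -x = 2 or -2.
Step 3. [-x = 2 or -2] LHS negated; negate both sides. So neg: x = -2 or 2.

Answer: x ∈ {-2, 2}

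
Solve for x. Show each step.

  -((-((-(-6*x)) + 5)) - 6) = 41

Step 1. [-((-((-(-6*x)) + 5)) - 6) = 41] LHS negated; negate both sides. So neg: (-((-(-6*x)) + 5)) - 6 = -41.
Step 2. [(-((-(-6*x)) + 5)) - 6 = -41] the outer -6 inverts by adding 6 ⇒ sub: -((-(-6*x)) + 5) = -35.
Step 3. [-((-(-6*x)) + 5) = -35] LHS negated; negate both sides ⇒ neg: (-(-6*x)) + 5 = 35.
Step 4. [(-(-6*x)) + 5 = 35] subtract 5: x sits inside (… + 5). So sub: -(-6*x) = 30.
Step 5. [-(-6*x) = 30] LHS negated; negate both sides. So neg: -6*x = -30.
Step 6. [-6*x = -30] leading coefficient -6: divide by -6. So div: x = 5.

Answer: x ∈ {5}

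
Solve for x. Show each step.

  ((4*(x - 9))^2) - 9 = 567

Step 1. [((4*(x - 9))^2) - 9 = 567] 9 comes off first (add 9), so sub: (4*(x - 9))^2 = 576.
Step 2. [(4*(x - 9))^2 = 576] √ both sides: 576 ≥ 0 gives two branches, so sqrt: 4*(x - 9) = 24 or -24.
Step 3. [4*(x - 9) = 24 or -24] 4 out front; divide by 4 ⇒ div: x - 9 = 6 or -6.
Step 4. [x - 9 = 6 or -6] -9 is outermost — add 9 both sides. So sub: x = 15 or 3.

Answer: x ∈ {3, 15}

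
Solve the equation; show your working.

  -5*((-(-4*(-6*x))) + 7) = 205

Step 1. [-5*((-(-4*(-6*x))) + 7) = 205] -5 out front; divide by -5, so div: (-(-4*(-6*x))) + 7 = -41.
Step 2. [(-(-4*(-6*x))) + 7 = -41] the outer +7 inverts by subtracting 7 ⇒ sub: -(-4*(-6*x)) = -48.
Step 3. [-(-4*(-6*x)) = -48] LHS negated; negate both sides, so neg: -4*(-6*x) = 48.
Step 4. [-4*(-6*x) = 48] LHS = -4·(…); ÷-4 both sides, so div: -6*x = -12.
Step 5. [-6*x = -12] leading coefficient -6: divide by -6, so div: x = 2.

Answer: x ∈ {2}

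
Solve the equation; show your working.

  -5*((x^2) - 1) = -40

Step 1. [-5*((x^2) - 1) = -40] divide by the outer -5 ⇒ div: (x^2) - 1 = 8.
Step 2. [(x^2) - 1 = 8] -1 is outermost — add 1 both sides ⇒ sub: x^2 = 9.
Step 3. [x^2 = 9] LHS squared, RHS 9 ≥ 0: apply √ (±). So sqrt: x = 3 or -3.

Answer: x ∈ {-3, 3}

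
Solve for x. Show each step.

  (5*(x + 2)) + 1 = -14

Step 1. [(5*(x + 2)) + 1 = -14] 1 comes off first (subtract 1) ⇒ sub: 5*(x + 2) = -15.
Step 2. [5*(x + 2) = -15] leading coefficient 5: divide by 5 ⇒ div: x + 2 = -3.
Step 3. [x + 2 = -3] 2 comes off first (subtract 2). So sub: x = -5.

Answer: x ∈ {-5}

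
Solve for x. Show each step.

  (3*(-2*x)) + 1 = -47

Step 1. [(3*(-2*x)) + 1 = -47] the outer +1 inverts by subtracting 1, so sub: 3*(-2*x) = -48.
Step 2. [3*(-2*x) = -48] divide by the outer 3. So div: -2*x = -16.
Step 3. [-2*x = -16] -2 out front; divide by -2, so div: x = 8.

Answer: x ∈ {8}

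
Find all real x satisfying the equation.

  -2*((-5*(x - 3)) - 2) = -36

Step 1. [-2*((-5*(x - 3)) - 2) = -36] leading coefficient -2: divide by -2 ⇒ div: (-5*(x - 3)) - 2 = 18.
Step 2. [(-5*(x - 3)) - 2 = 18] peel the -2: add 2 from each side, so sub: -5*(x - 3) = 20.
Step 3. [-5*(x - 3) = 20] leading coefficient -5: divide by -5 ⇒ div: x - 3 = -4.
Step 4. [x - 3 = -4] peel the -3: add 3 from each side. So sub: x = -1.

Answer: x ∈ {-1}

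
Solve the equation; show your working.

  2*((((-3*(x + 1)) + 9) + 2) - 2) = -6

Step 1. [2*((((-3*(x + 1)) + 9) + 2) - 2) = -6] LHS = 2·(…); ÷2 both sides. So div: (((-3*(x + 1)) + 9) + 2) - 2 = -3.
Step 2. [(((-3*(x + 1)) + 9) + 2) - 2 = -3] the outer -2 inverts by adding 2 ⇒ sub: ((-3*(x + 1)) + 9) + 2 = -1.
Step 3. [((-3*(x + 1)) + 9) + 2 = -1] peel the +2: subtract 2 from each side. So sub: (-3*(x + 1)) + 9 = -3.
Step 4. [(-3*(x + 1)) + 9 = -3] -3 divides every term; factor it out, so factor: (x + 1) - 3 = 1.
Step 5. [(x + 1) - 3 = 1] -3 is outermost — add 3 both sides. So sub: x + 1 = 4.
Step 6. [x + 1 = 4] subtract 1: x sits inside (… + 1) ⇒ sub: x = 3.

Answer: x ∈ {3}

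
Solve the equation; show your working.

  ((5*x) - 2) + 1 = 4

Step 1. [((5*x) - 2) + 1 = 4] 1 comes off first (subtract 1). So sub: (5*x) - 2 = 3.
Step 2. [(5*x) - 2 = 3] the outer -2 inverts by adding 2 ⇒ sub: 5*x = 5.
Step 3. [5*x = 5] divide by the outer 5 ⇒ div: x = 1.

Answer: x ∈ {1}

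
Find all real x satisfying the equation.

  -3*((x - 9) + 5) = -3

Step 1. [-3*((x - 9) + 5) = -3] -3·(inner) — divide through by -3. So div: (x - 9) + 5 = 1.
Step 2. [(x - 9) + 5 = 1] 5 comes off first (subtract 5). So sub: x - 9 = -4.
Step 3. [x - 9 = -4] 9 comes off first (add 9), so sub: x = 5.

Answer: x ∈ {5}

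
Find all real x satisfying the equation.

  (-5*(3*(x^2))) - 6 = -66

Step 1. [(-5*(3*(x^2))) - 6 = -66] -6 is outermost — add 6 both sides ⇒ sub: -5*(3*(x^2)) = -60.
Step 2. [-5*(3*(x^2)) = -60] -5 out front; divide by -5 ⇒ div: 3*(x^2) = 12.
Step 3. [3*(x^2) = 12] LHS = 3·(…); ÷3 both sides ⇒ div: x^2 = 4.
Step 4. [x^2 = 4] √ both sides: 4 ≥ 0 gives two branches, so sqrt: x = 2 or -2.

Answer: x ∈ {-2, 2}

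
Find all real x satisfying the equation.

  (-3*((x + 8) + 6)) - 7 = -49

Step 1. [(-3*((x + 8) + 6)) - 7 = -49] add 7: x sits inside (… - 7). So sub: -3*((x + 8) + 6) = -42.
Step 2. [-3*((x + 8) + 6) = -42] leading coefficient -3: divide by -3 ⇒ div: (x + 8) + 6 = 14.
Step 3. [(x + 8) + 6 = 14] peel the +6: subtract 6 from each side ⇒ sub: x + 8 = 8.
Step 4. [x + 8 = 8] the outer +8 inverts by subtracting 8, so sub: x = 0.

Answer: x ∈ {0}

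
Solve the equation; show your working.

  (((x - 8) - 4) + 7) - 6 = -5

Step 1. [(((x - 8) - 4) + 7) - 6 = -5] peel the -6: add 6 from each side, so sub: ((x - 8) - 4) + 7 = 1.
Step 2. [((x - 8) - 4) + 7 = 1] the outer +7 inverts by subtracting 7, so sub: (x - 8) - 4 = -6.
Step 3. [(x - 8) - 4 = -6] the outer -4 inverts by adding 4. So sub: x - 8 = -2.
Step 4. [x - 8 = -2] -8 is outermost — add 8 both sides. So sub: x = 6.

Answer: x ∈ {6}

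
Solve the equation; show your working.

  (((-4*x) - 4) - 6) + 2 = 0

Step 1. [(((-4*x) - 4) - 6) + 2 = 0] the outer +2 inverts by subtracting 2 ⇒ sub: ((-4*x) - 4) - 6 = -2.
Step 2. [((-4*x) - 4) - 6 = -2] add 6: x sits inside (… - 6) ⇒ sub: (-4*x) - 4 = 4.
Step 3. [(-4*x) - 4 = 4] common factor -4 (LHS and 4) — divide through, so factor: x + 1 = -1.
Step 4. [x + 1 = -1] +1 is outermost — subtract 1 both sides ⇒ sub: x = -2.

Answer: x ∈ {-2}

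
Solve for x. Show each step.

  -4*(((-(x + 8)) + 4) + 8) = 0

Step 1. [-4*(((-(x + 8)) + 4) + 8) = 0] leading coefficient -4: divide by -4. So div: ((-(x + 8)) + 4) + 8 = 0.
Step 2. [((-(x + 8)) + 4) + 8 = 0] +8 is outermost — subtract 8 both sides, so sub: (-(x + 8)) + 4 = -8.
Step 3. [(-(x + 8)) + 4 = -8] peel the +4: subtract 4 from each side ⇒ sub: -(x + 8) = -12.
Step 4. [-(x + 8) = -12] LHS negated; negate both sides ⇒ neg: x + 8 = 12.
Step 5. [x + 8 = 12] 8 comes off first (subtract 8). So sub: x = 4.

Answer: x ∈ {4}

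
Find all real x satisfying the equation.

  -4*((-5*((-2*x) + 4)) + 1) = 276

Step 1. [-4*((-5*((-2*x) + 4)) + 1) = 276] -4 out front; divide by -4. So div: (-5*((-2*x) + 4)) + 1 = -69.
Step 2. [(-5*((-2*x) + 4)) + 1 = -69] peel the +1: subtract 1 from each side. So sub: -5*((-2*x) + 4) = -70.
Step 3. [-5*((-2*x) + 4) = -70] LHS = -5·(…); ÷-5 both sides. So div: (-2*x) + 4 = 14.
Step 4. [(-2*x) + 4 = 14] +4 is outermost — subtract 4 both sides. So sub: -2*x = 10.
Step 5. [-2*x = 10] LHS = -2·(…); ÷-2 both sides ⇒ div: x = -5.

Answer: x ∈ {-5}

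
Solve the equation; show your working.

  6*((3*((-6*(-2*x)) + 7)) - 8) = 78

Step 1. [6*((3*((-6*(-2*x)) + 7)) - 8) = 78] LHS = 6·(…); ÷6 both sides, so div: (3*((-6*(-2*x)) + 7)) - 8 = 13.
Step 2. [(3*((-6*(-2*x)) + 7)) - 8 = 13] add 8: x sits inside (… - 8) ⇒ sub: 3*((-6*(-2*x)) + 7) = 21.
Step 3. [3*((-6*(-2*x)) + 7) = 21] divide by the outer 3, so div: (-6*(-2*x)) + 7 = 7.
Step 4. [(-6*(-2*x)) + 7 = 7] 7 comes off first (subtract 7), so sub: -6*(-2*x) = 0.
Step 5. [-6*(-2*x) = 0] leading coefficient -6: divide by -6, so div: -2*x = 0.
Step 6. [-2*x = 0] -2 out front; divide by -2 ⇒ div: x = 0.

Answer: x ∈ {0}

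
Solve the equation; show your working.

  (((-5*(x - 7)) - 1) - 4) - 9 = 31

Step 1. [(((-5*(x - 7)) - 1) - 4) - 9 = 31] -9 is outermost — add 9 both sides ⇒ sub: ((-5*(x - 7)) - 1) - 4 = 40.
Step 2. [((-5*(x - 7)) - 1) - 4 = 40] add 4: x sits inside (… - 4) ⇒ sub: (-5*(x - 7)) - 1 = 44.
Step 3. [(-5*(x - 7)) - 1 = 44] the outer -1 inverts by adding 1. So sub: -5*(x - 7) = 45.
Step 4. [-5*(x - 7) = 45] leading coefficient -5: divide by -5 ⇒ div: x - 7 = -9.
Step 5. [x - 7 = -9] -7 is outermost — add 7 both sides, so sub: x = -2.

Answer: x ∈ {-2}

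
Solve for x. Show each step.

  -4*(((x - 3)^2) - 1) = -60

Step 1. [-4*(((x - 3)^2) - 1) = -60] -4 out front; divide by -4 ⇒ div: ((x - 3)^2) - 1 = 15.
Step 2. [((x - 3)^2) - 1 = 15] add 1: x sits inside (… - 1), so sub: (x - 3)^2 = 16.
Step 3. [(x - 3)^2 = 16] √ both sides: 16 ≥ 0 gives two branches. So sqrt: x - 3 = 4 or -4.
Step 4. [x - 3 = 4 or -4] -3 is outermost — add 3 both sides, so sub: x = 7 or -1.

Answer: x ∈ {-1, 7}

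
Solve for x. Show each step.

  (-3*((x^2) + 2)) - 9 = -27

Step 1. [(-3*((x^2) + 2)) - 9 = -27] the outer -9 inverts by adding 9, so sub: -3*((x^2) + 2) = -18.
Step 2. [-3*((x^2) + 2) = -18] leading coefficient -3: divide by -3. So div: (x^2) + 2 = 6.
Step 3. [(x^2) + 2 = 6] the outer +2 inverts by subtracting 2, so sub: x^2 = 4.
Step 4. [x^2 = 4] √ both sides: 4 ≥ 0 gives two branches ⇒ sqrt: x = 2 or -2.

Answer: x ∈ {-2, 2}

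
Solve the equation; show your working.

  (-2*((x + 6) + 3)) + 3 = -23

Step 1. [(-2*((x + 6) + 3)) + 3 = -23] 3 comes off first (subtract 3). So sub: -2*((x + 6) + 3) = -26.
Step 2. [-2*((x + 6) + 3) = -26] leading coefficient -2: divide by -2, so div: (x + 6) + 3 = 13.
Step 3. [(x + 6) + 3 = 13] subtract 3: x sits inside (… + 3), so sub: x + 6 = 10.
Step 4. [x + 6 = 10] 6 comes off first (subtract 6), so sub: x = 4.

Answer: x ∈ {4}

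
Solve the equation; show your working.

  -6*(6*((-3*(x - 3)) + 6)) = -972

Step 1. [-6*(6*((-3*(x - 3)) + 6)) = -972] -6 out front; divide by -6, so div: 6*((-3*(x - 3)) + 6) = 162.
Step 2. [6*((-3*(x - 3)) + 6) = 162] leading coefficient 6: divide by 6 ⇒ div: (-3*(x - 3)) + 6 = 27.
Step 3. [(-3*(x - 3)) + 6 = 27] -3 | LHS and -3 | 27: pull -3 out, so factor: (x - 3) - 2 = -9.
Step 4. [(x - 3) - 2 = -9] 2 comes off first (add 2) ⇒ sub: x - 3 = -7.
Step 5. [x - 3 = -7] add 3: x sits inside (… - 3), so sub: x = -4.

Answer: x ∈ {-4}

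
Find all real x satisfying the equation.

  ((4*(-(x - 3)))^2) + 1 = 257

Step 1. [((4*(-(x - 3)))^2) + 1 = 257] 1 comes off first (subtract 1). So sub: (4*(-(x - 3)))^2 = 256.
Step 2. [(4*(-(x - 3)))^2 = 256] LHS squared, RHS 256 ≥ 0: apply √ (±), so sqrt: 4*(-(x - 3)) = 16 or -16.
Step 3. [4*(-(x - 3)) = 16 or -16] LHS = 4·(…); ÷4 both sides, so div: -(x - 3) = 4 or -4.
Step 4. [-(x - 3) = 4 or -4] flip signs both sides, so neg: x - 3 = -4 or 4.
Step 5. [x - 3 = -4 or 4] the outer -3 inverts by adding 3. So sub: x = -1 or 7.

Answer: x ∈ {-1, 7}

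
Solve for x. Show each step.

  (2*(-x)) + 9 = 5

Step 1. [(2*(-x)) + 9 = 5] subtract 9: x sits inside (… + 9) ⇒ sub: 2*(-x) = -4.
Step 2. [2*(-x) = -4] LHS = 2·(…); ÷2 both sides. So div: -x = -2.
Step 3. [-x = -2] flip signs both sides, so neg: x = 2.

Answer: x ∈ {2}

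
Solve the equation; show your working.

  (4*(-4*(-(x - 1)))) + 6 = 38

Step 1. [(4*(-4*(-(x - 1)))) + 6 = 38] subtract 6: x sits inside (… + 6). So sub: 4*(-4*(-(x - 1))) = 32.
Step 2. [4*(-4*(-(x - 1))) = 32] LHS = 4·(…); ÷4 both sides. So div: -4*(-(x - 1)) = 8.
Step 3. [-4*(-(x - 1)) = 8] LHS = -4·(…); ÷-4 both sides, so div: -(x - 1) = -2.
Step 4. [-(x - 1) = -2] flip signs both sides ⇒ neg: x - 1 = 2.
Step 5. [x - 1 = 2] peel the -1: add 1 from each side. So sub: x = 3.

Answer: x ∈ {3}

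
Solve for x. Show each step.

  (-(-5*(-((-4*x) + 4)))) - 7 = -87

Step 1. [(-(-5*(-((-4*x) + 4)))) - 7 = -87] add 7: x sits inside (… - 7), so sub: -(-5*(-((-4*x) + 4))) = -80.
Step 2. [-(-5*(-((-4*x) + 4))) = -80] LHS negated; negate both sides ⇒ neg: -5*(-((-4*x) + 4)) = 80.
Step 3. [-5*(-((-4*x) + 4)) = 80] -5·(inner) — divide through by -5 ⇒ div: -((-4*x) + 4) = -16.
Step 4. [-((-4*x) + 4) = -16] leading − — multiply by −1 ⇒ neg: (-4*x) + 4 = 16.
Step 5. [(-4*x) + 4 = 16] common factor -4 (LHS and 16) — divide through. So factor: x - 1 = -4.
Step 6. [x - 1 = -4] add 1: x sits inside (… - 1), so sub: x = -3.

Answer: x ∈ {-3}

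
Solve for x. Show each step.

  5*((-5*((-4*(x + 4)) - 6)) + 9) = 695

Step 1. [5*((-5*((-4*(x + 4)) - 6)) + 9) = 695] divide by the outer 5. So div: (-5*((-4*(x + 4)) - 6)) + 9 = 139.
Step 2. [(-5*((-4*(x + 4)) - 6)) + 9 = 139] peel the +9: subtract 9 from each side, so sub: -5*((-4*(x + 4)) - 6) = 130.
Step 3. [-5*((-4*(x + 4)) - 6) = 130] -5·(inner) — divide through by -5, so div: (-4*(x + 4)) - 6 = -26.
Step 4. [(-4*(x + 4)) - 6 = -26] peel the -6: add 6 from each side. So sub: -4*(x + 4) = -20.
Step 5. [-4*(x + 4) = -20] -4 out front; divide by -4. So div: x + 4 = 5.
Step 6. [x + 4 = 5] the outer +4 inverts by subtracting 4 ⇒ sub: x = 1.

Answer: x ∈ {1}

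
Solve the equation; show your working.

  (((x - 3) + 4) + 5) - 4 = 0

Step 1. [(((x - 3) + 4) + 5) - 4 = 0] peel the -4: add 4 from each side, so sub: ((x - 3) + 4) + 5 = 4.
Step 2. [((x - 3) + 4) + 5 = 4] peel the +5: subtract 5 from each side ⇒ sub: (x - 3) + 4 = -1.
Step 3. [(x - 3) + 4 = -1] 4 comes off first (subtract 4), so sub: x - 3 = -5.
Step 4. [x - 3 = -5] -3 is outermost — add 3 both sides, so sub: x = -2.

Answer: x ∈ {-2}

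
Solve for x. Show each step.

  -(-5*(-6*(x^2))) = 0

Step 1. [-(-5*(-6*(x^2))) = 0] flip signs both sides. So neg: -5*(-6*(x^2)) = 0.
Step 2. [-5*(-6*(x^2)) = 0] -5 out front; divide by -5 ⇒ div: -6*(x^2) = 0.
Step 3. [-6*(x^2) = 0] leading coefficient -6: divide by -6, so div: x^2 = 0.
Step 4. [x^2 = 0] LHS squared, RHS 0 ≥ 0: apply √ (±). So sqrt: x = 0.

Answer: x ∈ {0}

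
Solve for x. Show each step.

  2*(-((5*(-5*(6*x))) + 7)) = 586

Step 1. [2*(-((5*(-5*(6*x))) + 7)) = 586] leading coefficient 2: divide by 2. So div: -((5*(-5*(6*x))) + 7) = 293.
Step 2. [-((5*(-5*(6*x))) + 7) = 293] leading − — multiply by −1 ⇒ neg: (5*(-5*(6*x))) + 7 = -293.
Step 3. [(5*(-5*(6*x))) + 7 = -293] +7 is outermost — subtract 7 both sides. So sub: 5*(-5*(6*x)) = -300.
Step 4. [5*(-5*(6*x)) = -300] 5·(inner) — divide through by 5 ⇒ div: -5*(6*x) = -60.
Step 5. [-5*(6*x) = -60] -5·(inner) — divide through by -5, so div: 6*x = 12.
Step 6. [6*x = 12] leading coefficient 6: divide by 6, so div: x = 2.

Answer: x ∈ {2}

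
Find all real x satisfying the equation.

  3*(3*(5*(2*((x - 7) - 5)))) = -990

Step 1. [3*(3*(5*(2*((x - 7) - 5)))) = -990] leading coefficient 3: divide by 3 ⇒ div: 3*(5*(2*((x - 7) - 5))) = -330.
Step 2. [3*(5*(2*((x - 7) - 5))) = -330] leading coefficient 3: divide by 3 ⇒ div: 5*(2*((x - 7) - 5)) = -110.
Step 3. [5*(2*((x - 7) - 5)) = -110] LHS = 5·(…); ÷5 both sides. So div: 2*((x - 7) - 5) = -22.
Step 4. [2*((x - 7) - 5) = -22] leading coefficient 2: divide by 2. So div: (x - 7) - 5 = -11.
Step 5. [(x - 7) - 5 = -11] the outer -5 inverts by adding 5. So sub: x - 7 = -6.
Step 6. [x - 7 = -6] add 7: x sits inside (… - 7), so sub: x = 1.

Answer: x ∈ {1}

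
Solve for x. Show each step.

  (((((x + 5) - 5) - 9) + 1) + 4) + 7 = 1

Step 1. [(((((x + 5) - 5) - 9) + 1) + 4) + 7 = 1] +7 is outermost — subtract 7 both sides, so sub: ((((x + 5) - 5) - 9) + 1) + 4 = -6.
Step 2. [((((x + 5) - 5) - 9) + 1) + 4 = -6] +4 is outermost — subtract 4 both sides. So sub: (((x + 5) - 5) - 9) + 1 = -10.
Step 3. [(((x + 5) - 5) - 9) + 1 = -10] peel the +1: subtract 1 from each side ⇒ sub: ((x + 5) - 5) - 9 = -11.
Step 4. [((x + 5) - 5) - 9 = -11] 9 comes off first (add 9) ⇒ sub: (x + 5) - 5 = -2.
Step 5. [(x + 5) - 5 = -2] peel the -5: add 5 from each side. So sub: x + 5 = 3.
Step 6. [x + 5 = 3] subtract 5: x sits inside (… + 5), so sub: x = -2.

Answer: x ∈ {-2}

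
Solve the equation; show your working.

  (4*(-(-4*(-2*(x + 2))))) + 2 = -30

Step 1. [(4*(-(-4*(-2*(x + 2))))) + 2 = -30] subtract 2: x sits inside (… + 2). So sub: 4*(-(-4*(-2*(x + 2)))) = -32.
Step 2. [4*(-(-4*(-2*(x + 2)))) = -32] divide by the outer 4 ⇒ div: -(-4*(-2*(x + 2))) = -8.
Step 3. [-(-4*(-2*(x + 2))) = -8] leading − — multiply by −1. So neg: -4*(-2*(x + 2)) = 8.
Step 4. [-4*(-2*(x + 2)) = 8] -4 out front; divide by -4, so div: -2*(x + 2) = -2.
Step 5. [-2*(x + 2) = -2] -2 out front; divide by -2. So div: x + 2 = 1.
Step 6. [x + 2 = 1] +2 is outermost — subtract 2 both sides ⇒ sub: x = -1.

Answer: x ∈ {-1}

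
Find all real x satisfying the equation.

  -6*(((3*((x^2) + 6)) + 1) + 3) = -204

Step 1. [-6*(((3*((x^2) + 6)) + 1) + 3) = -204] LHS = -6·(…); ÷-6 both sides, so div: ((3*((x^2) + 6)) + 1) + 3 = 34.
Step 2. [((3*((x^2) + 6)) + 1) + 3 = 34] +3 is outermost — subtract 3 both sides, so sub: (3*((x^2) + 6)) + 1 = 31.
Step 3. [(3*((x^2) + 6)) + 1 = 31] the outer +1 inverts by subtracting 1, so sub: 3*((x^2) + 6) = 30.
Step 4. [3*((x^2) + 6) = 30] 3·(inner) — divide through by 3. So div: (x^2) + 6 = 10.
Step 5. [(x^2) + 6 = 10] peel the +6: subtract 6 from each side, so sub: x^2 = 4.
Step 6. [x^2 = 4] √ both sides: 4 ≥ 0 gives two branches ⇒ sqrt: x = 2 or -2.

Answer: x ∈ {-2, 2}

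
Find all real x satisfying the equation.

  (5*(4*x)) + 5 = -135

Step 1. [(5*(4*x)) + 5 = -135] 5 comes off first (subtract 5), so sub: 5*(4*x) = -140.
Step 2. [5*(4*x) = -140] 5 out front; divide by 5. So div: 4*x = -28.
Step 3. [4*x = -28] LHS = 4·(…); ÷4 both sides. So div: x = -7.

Answer: x ∈ {-7}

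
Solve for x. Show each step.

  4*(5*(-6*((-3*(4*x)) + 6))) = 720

Step 1. [4*(5*(-6*((-3*(4*x)) + 6))) = 720] 4 out front; divide by 4, so div: 5*(-6*((-3*(4*x)) + 6)) = 180.
Step 2. [5*(-6*((-3*(4*x)) + 6)) = 180] 5 out front; divide by 5. So div: -6*((-3*(4*x)) + 6) = 36.
Step 3. [-6*((-3*(4*x)) + 6) = 36] -6 out front; divide by -6. So div: (-3*(4*x)) + 6 = -6.
Step 4. [(-3*(4*x)) + 6 = -6] subtract 6: x sits inside (… + 6). So sub: -3*(4*x) = -12.
Step 5. [-3*(4*x) = -12] leading coefficient -3: divide by -3, so div: 4*x = 4.
Step 6. [4*x = 4] divide by the outer 4 ⇒ div: x = 1.

Answer: x ∈ {1}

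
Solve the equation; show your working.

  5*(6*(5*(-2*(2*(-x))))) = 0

Step 1. [5*(6*(5*(-2*(2*(-x))))) = 0] divide by the outer 5, so div: 6*(5*(-2*(2*(-x)))) = 0.
Step 2. [6*(5*(-2*(2*(-x)))) = 0] 6 out front; divide by 6 ⇒ div: 5*(-2*(2*(-x))) = 0.
Step 3. [5*(-2*(2*(-x))) = 0] 5·(inner) — divide through by 5 ⇒ div: -2*(2*(-x)) = 0.
Step 4. [-2*(2*(-x)) = 0] leading coefficient -2: divide by -2 ⇒ div: 2*(-x) = 0.
Step 5. [2*(-x) = 0] divide by the outer 2 ⇒ div: -x = 0.
Step 6. [-x = 0] leading − — multiply by −1. So neg: x = 0.

Answer: x ∈ {0}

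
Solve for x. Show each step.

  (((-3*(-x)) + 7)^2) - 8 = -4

Step 1. [(((-3*(-x)) + 7)^2) - 8 = -4] peel the -8: add 8 from each side ⇒ sub: ((-3*(-x)) + 7)^2 = 4.
Step 2. [((-3*(-x)) + 7)^2 = 4] √ both sides: 4 ≥ 0 gives two branches ⇒ sqrt: (-3*(-x)) + 7 = 2 or -2.
Step 3. [(-3*(-x)) + 7 = 2 or -2] peel the +7: subtract 7 from each side. So sub: -3*(-x) = -5 or -9.
Step 4. [-3*(-x) = -5 or -9] -3·(inner) — divide through by -3, so div: -x = 5/3 or 3.
Step 5. [-x = 5/3 or 3] LHS negated; negate both sides ⇒ neg: x = -5/3 or -3.

Answer: x ∈ {-3, -5/3}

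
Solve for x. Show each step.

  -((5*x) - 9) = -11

Step 1. [-((5*x) - 9) = -11] leading − — multiply by −1, so neg: (5*x) - 9 = 11.
Step 2. [(5*x) - 9 = 11] the outer -9 inverts by adding 9. So sub: 5*x = 20.
Step 3. [5*x = 20] LHS = 5·(…); ÷5 both sides, so div: x = 4.

Answer: x ∈ {4}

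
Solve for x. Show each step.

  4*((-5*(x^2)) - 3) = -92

Step 1. [4*((-5*(x^2)) - 3) = -92] LHS = 4·(…); ÷4 both sides ⇒ div: (-5*(x^2)) - 3 = -23.
Step 2. [(-5*(x^2)) - 3 = -23] 3 comes off first (add 3), so sub: -5*(x^2) = -20.
Step 3. [-5*(x^2) = -20] -5·(inner) — divide through by -5. So div: x^2 = 4.
Step 4. [x^2 = 4] √ both sides: 4 ≥ 0 gives two branches, so sqrt: x = 2 or -2.

Answer: x ∈ {-2, 2}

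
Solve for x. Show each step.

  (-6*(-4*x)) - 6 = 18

Step 1. [(-6*(-4*x)) - 6 = 18] -6 | LHS and -6 | 18: pull -6 out. So factor: (-4*x) + 1 = -3.
Step 2. [(-4*x) + 1 = -3] the outer +1 inverts by subtracting 1 ⇒ sub: -4*x = -4.
Step 3. [-4*x = -4] LHS = -4·(…); ÷-4 both sides, so div: x = 1.

Answer: x ∈ {1}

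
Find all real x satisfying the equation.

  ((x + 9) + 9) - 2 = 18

Step 1. [((x + 9) + 9) - 2 = 18] add 2: x sits inside (… - 2). So sub: (x + 9) + 9 = 20.
Step 2. [(x + 9) + 9 = 20] the outer +9 inverts by subtracting 9 ⇒ sub: x + 9 = 11.
Step 3. [x + 9 = 11] peel the +9: subtract 9 from each side ⇒ sub: x = 2.

Answer: x ∈ {2}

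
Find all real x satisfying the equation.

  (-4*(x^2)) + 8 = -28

Step 1. [(-4*(x^2)) + 8 = -28] peel the +8: subtract 8 from each side, so sub: -4*(x^2) = -36.
Step 2. [-4*(x^2) = -36] -4 out front; divide by -4 ⇒ div: x^2 = 9.
Step 3. [x^2 = 9] LHS squared, RHS 9 ≥ 0: apply √ (±), so sqrt: x = 3 or -3.

Answer: x ∈ {-3, 3}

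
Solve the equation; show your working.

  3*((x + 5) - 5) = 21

Step 1. [3*((x + 5) - 5) = 21] 3 out front; divide by 3. So div: (x + 5) - 5 = 7.
Step 2. [(x + 5) - 5 = 7] -5 is outermost — add 5 both sides, so sub: x + 5 = 12.
Step 3. [x + 5 = 12] subtract 5: x sits inside (… + 5). So sub: x = 7.

Answer: x ∈ {7}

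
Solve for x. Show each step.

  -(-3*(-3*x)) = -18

Step 1. [-(-3*(-3*x)) = -18] flip signs both sides, so neg: -3*(-3*x) = 18.
Step 2. [-3*(-3*x) = 18] LHS = -3·(…); ÷-3 both sides ⇒ div: -3*x = -6.
Step 3. [-3*x = -6] -3·(inner) — divide through by -3, so div: x = 2.

Answer: x ∈ {2}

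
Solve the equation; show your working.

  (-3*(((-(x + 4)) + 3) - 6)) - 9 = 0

Step 1. [(-3*(((-(x + 4)) + 3) - 6)) - 9 = 0] add 9: x sits inside (… - 9) ⇒ sub: -3*(((-(x + 4)) + 3) - 6) = 9.
Step 2. [-3*(((-(x + 4)) + 3) - 6) = 9] divide by the outer -3. So div: ((-(x + 4)) + 3) - 6 = -3.
Step 3. [((-(x + 4)) + 3) - 6 = -3] 6 comes off first (add 6), so sub: (-(x + 4)) + 3 = 3.
Step 4. [(-(x + 4)) + 3 = 3] 3 comes off first (subtract 3). So sub: -(x + 4) = 0.
Step 5. [-(x + 4) = 0] flip signs both sides. So neg: x + 4 = 0.
Step 6. [x + 4 = 0] subtract 4: x sits inside (… + 4), so sub: x = -4.

Answer: x ∈ {-4}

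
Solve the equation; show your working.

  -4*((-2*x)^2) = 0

Step 1. [-4*((-2*x)^2) = 0] LHS = -4·(…); ÷-4 both sides, so div: (-2*x)^2 = 0.
Step 2. [(-2*x)^2 = 0] √ both sides: 0 ≥ 0 gives two branches, so sqrt: -2*x = 0.
Step 3. [-2*x = 0] -2 out front; divide by -2 ⇒ div: x = 0.

Answer: x ∈ {0}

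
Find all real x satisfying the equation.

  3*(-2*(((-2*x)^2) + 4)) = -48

Step 1. [3*(-2*(((-2*x)^2) + 4)) = -48] 3·(inner) — divide through by 3 ⇒ div: -2*(((-2*x)^2) + 4) = -16.
Step 2. [-2*(((-2*x)^2) + 4) = -16] LHS = -2·(…); ÷-2 both sides, so div: ((-2*x)^2) + 4 = 8.
Step 3. [((-2*x)^2) + 4 = 8] peel the +4: subtract 4 from each side, so sub: (-2*x)^2 = 4.
Step 4. [(-2*x)^2 = 4] √ both sides: 4 ≥ 0 gives two branches. So sqrt: -2*x = 2 or -2.
Step 5. [-2*x = 2 or -2] LHS = -2·(…); ÷-2 both sides. So div: x = -1 or 1.

Answer: x ∈ {-1, 1}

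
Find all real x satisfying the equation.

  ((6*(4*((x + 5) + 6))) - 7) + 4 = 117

Step 1. [((6*(4*((x + 5) + 6))) - 7) + 4 = 117] subtract 4: x sits inside (… + 4). So sub: (6*(4*((x + 5) + 6))) - 7 = 113.
Step 2. [(6*(4*((x + 5) + 6))) - 7 = 113] the outer -7 inverts by adding 7. So sub: 6*(4*((x + 5) + 6)) = 120.
Step 3. [6*(4*((x + 5) + 6)) = 120] leading coefficient 6: divide by 6 ⇒ div: 4*((x + 5) + 6) = 20.
Step 4. [4*((x + 5) + 6) = 20] 4 out front; divide by 4 ⇒ div: (x + 5) + 6 = 5.
Step 5. [(x + 5) + 6 = 5] subtract 6: x sits inside (… + 6). So sub: x + 5 = -1.
Step 6. [x + 5 = -1] +5 is outermost — subtract 5 both sides. So sub: x = -6.

Answer: x ∈ {-6}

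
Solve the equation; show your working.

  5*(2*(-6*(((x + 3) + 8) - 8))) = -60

Step 1. [5*(2*(-6*(((x + 3) + 8) - 8))) = -60] LHS = 5·(…); ÷5 both sides, so div: 2*(-6*(((x + 3) + 8) - 8)) = -12.
Step 2. [2*(-6*(((x + 3) + 8) - 8)) = -12] 2 out front; divide by 2. So div: -6*(((x + 3) + 8) - 8) = -6.
Step 3. [-6*(((x + 3) + 8) - 8) = -6] divide by the outer -6. So div: ((x + 3) + 8) - 8 = 1.
Step 4. [((x + 3) + 8) - 8 = 1] peel the -8: add 8 from each side. So sub: (x + 3) + 8 = 9.
Step 5. [(x + 3) + 8 = 9] subtract 8: x sits inside (… + 8), so sub: x + 3 = 1.
Step 6. [x + 3 = 1] subtract 3: x sits inside (… + 3). So sub: x = -2.

Answer: x ∈ {-2}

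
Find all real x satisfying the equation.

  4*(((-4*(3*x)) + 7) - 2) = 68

Step 1. [4*(((-4*(3*x)) + 7) - 2) = 68] 4·(inner) — divide through by 4, so div: ((-4*(3*x)) + 7) - 2 = 17.
Step 2. [((-4*(3*x)) + 7) - 2 = 17] the outer -2 inverts by adding 2, so sub: (-4*(3*x)) + 7 = 19.
Step 3. [(-4*(3*x)) + 7 = 19] the outer +7 inverts by subtracting 7 ⇒ sub: -4*(3*x) = 12.
Step 4. [-4*(3*x) = 12] leading coefficient -4: divide by -4. So div: 3*x = -3.
Step 5. [3*x = -3] 3·(inner) — divide through by 3. So div: x = -1.

Answer: x ∈ {-1}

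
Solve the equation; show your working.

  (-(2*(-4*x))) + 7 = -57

Step 1. [(-(2*(-4*x))) + 7 = -57] subtract 7: x sits inside (… + 7), so sub: -(2*(-4*x)) = -64.
Step 2. [-(2*(-4*x)) = -64] LHS negated; negate both sides ⇒ neg: 2*(-4*x) = 64.
Step 3. [2*(-4*x) = 64] 2 out front; divide by 2. So div: -4*x = 32.
Step 4. [-4*x = 32] LHS = -4·(…); ÷-4 both sides ⇒ div: x = -8.

Answer: x ∈ {-8}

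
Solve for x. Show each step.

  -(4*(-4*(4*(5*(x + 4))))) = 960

Step 1. [-(4*(-4*(4*(5*(x + 4))))) = 960] LHS negated; negate both sides, so neg: 4*(-4*(4*(5*(x + 4)))) = -960.
Step 2. [4*(-4*(4*(5*(x + 4)))) = -960] LHS = 4·(…); ÷4 both sides ⇒ div: -4*(4*(5*(x + 4))) = -240.
Step 3. [-4*(4*(5*(x + 4))) = -240] divide by the outer -4, so div: 4*(5*(x + 4)) = 60.
Step 4. [4*(5*(x + 4)) = 60] leading coefficient 4: divide by 4 ⇒ div: 5*(x + 4) = 15.
Step 5. [5*(x + 4) = 15] LHS = 5·(…); ÷5 both sides ⇒ div: x + 4 = 3.
Step 6. [x + 4 = 3] 4 comes off first (subtract 4), so sub: x = -1.

Answer: x ∈ {-1}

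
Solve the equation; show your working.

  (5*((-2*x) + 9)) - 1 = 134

Step 1. [(5*((-2*x) + 9)) - 1 = 134] 1 comes off first (add 1). So sub: 5*((-2*x) + 9) = 135.
Step 2. [5*((-2*x) + 9) = 135] LHS = 5·(…); ÷5 both sides ⇒ div: (-2*x) + 9 = 27.
Step 3. [(-2*x) + 9 = 27] the outer +9 inverts by subtracting 9 ⇒ sub: -2*x = 18.
Step 4. [-2*x = 18] leading coefficient -2: divide by -2. So div: x = -9.

Answer: x ∈ {-9}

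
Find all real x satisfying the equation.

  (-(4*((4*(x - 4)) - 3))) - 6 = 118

Step 1. [(-(4*((4*(x - 4)) - 3))) - 6 = 118] the outer -6 inverts by adding 6. So sub: -(4*((4*(x - 4)) - 3)) = 124.
Step 2. [-(4*((4*(x - 4)) - 3)) = 124] leading − — multiply by −1, so neg: 4*((4*(x - 4)) - 3) = -124.
Step 3. [4*((4*(x - 4)) - 3) = -124] 4 out front; divide by 4 ⇒ div: (4*(x - 4)) - 3 = -31.
Step 4. [(4*(x - 4)) - 3 = -31] 3 comes off first (add 3), so sub: 4*(x - 4) = -28.
Step 5. [4*(x - 4) = -28] 4·(inner) — divide through by 4, so div: x - 4 = -7.
Step 6. [x - 4 = -7] add 4: x sits inside (… - 4), so sub: x = -3.

Answer: x ∈ {-3}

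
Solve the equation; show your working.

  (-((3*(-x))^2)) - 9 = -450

Step 1. [(-((3*(-x))^2)) - 9 = -450] the outer -9 inverts by adding 9. So sub: -((3*(-x))^2) = -441.
Step 2. [-((3*(-x))^2) = -441] leading − — multiply by −1, so neg: (3*(-x))^2 = 441.
Step 3. [(3*(-x))^2 = 441] 441 ≥ 0, LHS is (·)² — take ±√, so sqrt: 3*(-x) = 21 or -21.
Step 4. [3*(-x) = 21 or -21] LHS = 3·(…); ÷3 both sides, so div: -x = 7 or -7.
Step 5. [-x = 7 or -7] LHS negated; negate both sides. So neg: x = -7 or 7.

Answer: x ∈ {-7, 7}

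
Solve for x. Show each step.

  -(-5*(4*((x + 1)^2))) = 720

Step 1. [-(-5*(4*((x + 1)^2))) = 720] LHS negated; negate both sides, so neg: -5*(4*((x + 1)^2)) = -720.
Step 2. [-5*(4*((x + 1)^2)) = -720] leading coefficient -5: divide by -5. So div: 4*((x + 1)^2) = 144.
Step 3. [4*((x + 1)^2) = 144] divide by the outer 4. So div: (x + 1)^2 = 36.
Step 4. [(x + 1)^2 = 36] √ both sides: 36 ≥ 0 gives two branches, so sqrt: x + 1 = 6 or -6.
Step 5. [x + 1 = 6 or -6] peel the +1: subtract 1 from each side, so sub: x = 5 or -7.

Answer: x ∈ {-7, 5}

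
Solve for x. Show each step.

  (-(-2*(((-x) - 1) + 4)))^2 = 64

Step 1. [(-(-2*(((-x) - 1) + 4)))^2 = 64] √ both sides: 64 ≥ 0 gives two branches ⇒ sqrt: -(-2*(((-x) - 1) + 4)) = 8 or -8.
Step 2. [-(-2*(((-x) - 1) + 4)) = 8 or -8] LHS negated; negate both sides. So neg: -2*(((-x) - 1) + 4) = -8 or 8.
Step 3. [-2*(((-x) - 1) + 4) = -8 or 8] -2·(inner) — divide through by -2 ⇒ div: ((-x) - 1) + 4 = 4 or -4.
Step 4. [((-x) - 1) + 4 = 4 or -4] +4 is outermost — subtract 4 both sides. So sub: (-x) - 1 = 0 or -8.
Step 5. [(-x) - 1 = 0 or -8] -1 is outermost — add 1 both sides ⇒ sub: -x = 1 or -7.
Step 6. [-x = 1 or -7] flip signs both sides, so neg: x = -1 or 7.

Answer: x ∈ {-1, 7}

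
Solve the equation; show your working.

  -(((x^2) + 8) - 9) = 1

Step 1. [-(((x^2) + 8) - 9) = 1] LHS negated; negate both sides. So neg: ((x^2) + 8) - 9 = -1.
Step 2. [((x^2) + 8) - 9 = -1] 9 comes off first (add 9), so sub: (x^2) + 8 = 8.
Step 3. [(x^2) + 8 = 8] peel the +8: subtract 8 from each side, so sub: x^2 = 0.
Step 4. [x^2 = 0] LHS squared, RHS 0 ≥ 0: apply √ (±). So sqrt: x = 0.

Answer: x ∈ {0}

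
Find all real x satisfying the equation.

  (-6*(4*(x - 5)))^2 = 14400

Step 1. [(-6*(4*(x - 5)))^2 = 14400] √ both sides: 14400 ≥ 0 gives two branches ⇒ sqrt: -6*(4*(x - 5)) = 120 or -120.
Step 2. [-6*(4*(x - 5)) = 120 or -120] leading coefficient -6: divide by -6, so div: 4*(x - 5) = -20 or 20.
Step 3. [4*(x - 5) = -20 or 20] divide by the outer 4, so div: x - 5 = -5 or 5.
Step 4. [x - 5 = -5 or 5] peel the -5: add 5 from each side. So sub: x = 0 or 10.

Answer: x ∈ {0, 10}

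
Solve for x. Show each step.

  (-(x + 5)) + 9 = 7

Step 1. [(-(x + 5)) + 9 = 7] the outer +9 inverts by subtracting 9 ⇒ sub: -(x + 5) = -2.
Step 2. [-(x + 5) = -2] LHS negated; negate both sides. So neg: x + 5 = 2.
Step 3. [x + 5 = 2] subtract 5: x sits inside (… + 5) ⇒ sub: x = -3.

Answer: x ∈ {-3}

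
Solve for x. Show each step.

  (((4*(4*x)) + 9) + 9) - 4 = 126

Step 1. [(((4*(4*x)) + 9) + 9) - 4 = 126] the outer -4 inverts by adding 4, so sub: ((4*(4*x)) + 9) + 9 = 130.
Step 2. [((4*(4*x)) + 9) + 9 = 130] 9 comes off first (subtract 9) ⇒ sub: (4*(4*x)) + 9 = 121.
Step 3. [(4*(4*x)) + 9 = 121] +9 is outermost — subtract 9 both sides ⇒ sub: 4*(4*x) = 112.
Step 4. [4*(4*x) = 112] 4 out front; divide by 4 ⇒ div: 4*x = 28.
Step 5. [4*x = 28] 4·(inner) — divide through by 4, so div: x = 7.

Answer: x ∈ {7}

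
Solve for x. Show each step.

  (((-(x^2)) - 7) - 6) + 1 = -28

Step 1. [(((-(x^2)) - 7) - 6) + 1 = -28] 1 comes off first (subtract 1), so sub: ((-(x^2)) - 7) - 6 = -29.
Step 2. [((-(x^2)) - 7) - 6 = -29] 6 comes off first (add 6). So sub: (-(x^2)) - 7 = -23.
Step 3. [(-(x^2)) - 7 = -23] peel the -7: add 7 from each side, so sub: -(x^2) = -16.
Step 4. [-(x^2) = -16] flip signs both sides. So neg: x^2 = 16.
Step 5. [x^2 = 16] √ both sides: 16 ≥ 0 gives two branches ⇒ sqrt: x = 4 or -4.

Answer: x ∈ {-4, 4}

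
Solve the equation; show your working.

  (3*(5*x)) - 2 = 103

Step 1. [(3*(5*x)) - 2 = 103] peel the -2: add 2 from each side, so sub: 3*(5*x) = 105.
Step 2. [3*(5*x) = 105] leading coefficient 3: divide by 3, so div: 5*x = 35.
Step 3. [5*x = 35] divide by the outer 5 ⇒ div: x = 7.

Answer: x ∈ {7}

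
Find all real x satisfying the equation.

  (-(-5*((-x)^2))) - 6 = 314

Step 1. [(-(-5*((-x)^2))) - 6 = 314] add 6: x sits inside (… - 6), so sub: -(-5*((-x)^2)) = 320.
Step 2. [-(-5*((-x)^2)) = 320] leading − — multiply by −1. So neg: -5*((-x)^2) = -320.
Step 3. [-5*((-x)^2) = -320] -5 out front; divide by -5, so div: (-x)^2 = 64.
Step 4. [(-x)^2 = 64] LHS squared, RHS 64 ≥ 0: apply √ (±). So sqrt: -x = 8 or -8.
Step 5. [-x = 8 or -8] flip signs both sides, so neg: x = -8 or 8.

Answer: x ∈ {-8, 8}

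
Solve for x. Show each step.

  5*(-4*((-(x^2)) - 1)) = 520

Step 1. [5*(-4*((-(x^2)) - 1)) = 520] 5·(inner) — divide through by 5, so div: -4*((-(x^2)) - 1) = 104.
Step 2. [-4*((-(x^2)) - 1) = 104] -4·(inner) — divide through by -4. So div: (-(x^2)) - 1 = -26.
Step 3. [(-(x^2)) - 1 = -26] 1 comes off first (add 1), so sub: -(x^2) = -25.
Step 4. [-(x^2) = -25] flip signs both sides ⇒ neg: x^2 = 25.
Step 5. [x^2 = 25] √ both sides: 25 ≥ 0 gives two branches, so sqrt: x = 5 or -5.

Answer: x ∈ {-5, 5}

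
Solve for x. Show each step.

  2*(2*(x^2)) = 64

Step 1. [2*(2*(x^2)) = 64] divide by the outer 2 ⇒ div: 2*(x^2) = 32.
Step 2. [2*(x^2) = 32] 2 out front; divide by 2, so div: x^2 = 16.
Step 3. [x^2 = 16] √ both sides: 16 ≥ 0 gives two branches. So sqrt: x = 4 or -4.

Answer: x ∈ {-4, 4}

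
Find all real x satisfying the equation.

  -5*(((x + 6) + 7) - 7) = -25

Step 1. [-5*(((x + 6) + 7) - 7) = -25] divide by the outer -5, so div: ((x + 6) + 7) - 7 = 5.
Step 2. [((x + 6) + 7) - 7 = 5] the outer -7 inverts by adding 7, so sub: (x + 6) + 7 = 12.
Step 3. [(x + 6) + 7 = 12] the outer +7 inverts by subtracting 7 ⇒ sub: x + 6 = 5.
Step 4. [x + 6 = 5] the outer +6 inverts by subtracting 6. So sub: x = -1.

Answer: x ∈ {-1}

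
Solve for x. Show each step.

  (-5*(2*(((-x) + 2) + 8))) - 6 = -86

Step 1. [(-5*(2*(((-x) + 2) + 8))) - 6 = -86] 6 comes off first (add 6). So sub: -5*(2*(((-x) + 2) + 8)) = -80.
Step 2. [-5*(2*(((-x) + 2) + 8)) = -80] -5·(inner) — divide through by -5, so div: 2*(((-x) + 2) + 8) = 16.
Step 3. [2*(((-x) + 2) + 8) = 16] 2 out front; divide by 2, so div: ((-x) + 2) + 8 = 8.
Step 4. [((-x) + 2) + 8 = 8] 8 comes off first (subtract 8), so sub: (-x) + 2 = 0.
Step 5. [(-x) + 2 = 0] the outer +2 inverts by subtracting 2, so sub: -x = -2.
Step 6. [-x = -2] flip signs both sides. So neg: x = 2.

Answer: x ∈ {2}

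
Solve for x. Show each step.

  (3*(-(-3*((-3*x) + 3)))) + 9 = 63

Step 1. [(3*(-(-3*((-3*x) + 3)))) + 9 = 63] 9 comes off first (subtract 9), so sub: 3*(-(-3*((-3*x) + 3))) = 54.
Step 2. [3*(-(-3*((-3*x) + 3))) = 54] 3 out front; divide by 3, so div: -(-3*((-3*x) + 3)) = 18.
Step 3. [-(-3*((-3*x) + 3)) = 18] flip signs both sides. So neg: -3*((-3*x) + 3) = -18.
Step 4. [-3*((-3*x) + 3) = -18] -3·(inner) — divide through by -3. So div: (-3*x) + 3 = 6.
Step 5. [(-3*x) + 3 = 6] 3 comes off first (subtract 3), so sub: -3*x = 3.
Step 6. [-3*x = 3] -3 out front; divide by -3, so div: x = -1.

Answer: x ∈ {-1}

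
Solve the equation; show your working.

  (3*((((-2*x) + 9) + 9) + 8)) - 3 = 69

Step 1. [(3*((((-2*x) + 9) + 9) + 8)) - 3 = 69] 3 divides every term; factor it out ⇒ factor: ((((-2*x) + 9) + 9) + 8) - 1 = 23.
Step 2. [((((-2*x) + 9) + 9) + 8) - 1 = 23] -1 is outermost — add 1 both sides. So sub: (((-2*x) + 9) + 9) + 8 = 24.
Step 3. [(((-2*x) + 9) + 9) + 8 = 24] 8 comes off first (subtract 8) ⇒ sub: ((-2*x) + 9) + 9 = 16.
Step 4. [((-2*x) + 9) + 9 = 16] the outer +9 inverts by subtracting 9, so sub: (-2*x) + 9 = 7.
Step 5. [(-2*x) + 9 = 7] the outer +9 inverts by subtracting 9. So sub: -2*x = -2.
Step 6. [-2*x = -2] divide by the outer -2. So div: x = 1.

Answer: x ∈ {1}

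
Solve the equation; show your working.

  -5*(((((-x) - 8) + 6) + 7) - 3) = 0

Step 1. [-5*(((((-x) - 8) + 6) + 7) - 3) = 0] leading coefficient -5: divide by -5 ⇒ div: ((((-x) - 8) + 6) + 7) - 3 = 0.
Step 2. [((((-x) - 8) + 6) + 7) - 3 = 0] peel the -3: add 3 from each side, so sub: (((-x) - 8) + 6) + 7 = 3.
Step 3. [(((-x) - 8) + 6) + 7 = 3] 7 comes off first (subtract 7). So sub: ((-x) - 8) + 6 = -4.
Step 4. [((-x) - 8) + 6 = -4] peel the +6: subtract 6 from each side, so sub: (-x) - 8 = -10.
Step 5. [(-x) - 8 = -10] peel the -8: add 8 from each side, so sub: -x = -2.
Step 6. [-x = -2] flip signs both sides, so neg: x = 2.

Answer: x ∈ {2}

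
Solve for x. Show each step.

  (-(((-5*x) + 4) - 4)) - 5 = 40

Step 1. [(-(((-5*x) + 4) - 4)) - 5 = 40] add 5: x sits inside (… - 5). So sub: -(((-5*x) + 4) - 4) = 45.
Step 2. [-(((-5*x) + 4) - 4) = 45] LHS negated; negate both sides, so neg: ((-5*x) + 4) - 4 = -45.
Step 3. [((-5*x) + 4) - 4 = -45] 4 comes off first (add 4), so sub: (-5*x) + 4 = -41.
Step 4. [(-5*x) + 4 = -41] subtract 4: x sits inside (… + 4) ⇒ sub: -5*x = -45.
Step 5. [-5*x = -45] -5·(inner) — divide through by -5, so div: x = 9.

Answer: x ∈ {9}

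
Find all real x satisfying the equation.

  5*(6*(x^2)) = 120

Step 1. [5*(6*(x^2)) = 120] leading coefficient 5: divide by 5, so div: 6*(x^2) = 24.
Step 2. [6*(x^2) = 24] divide by the outer 6, so div: x^2 = 4.
Step 3. [x^2 = 4] √ both sides: 4 ≥ 0 gives two branches. So sqrt: x = 2 or -2.

Answer: x ∈ {-2, 2}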